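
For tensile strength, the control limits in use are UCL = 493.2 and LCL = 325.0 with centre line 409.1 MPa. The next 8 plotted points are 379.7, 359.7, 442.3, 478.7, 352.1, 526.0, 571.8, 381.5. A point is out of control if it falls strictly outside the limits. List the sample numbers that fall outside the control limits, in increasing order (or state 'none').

6, 7

Compare each point to [325.0, 493.2]: sample 6 = 526.0 > UCL; sample 7 = 571.8 > UCL.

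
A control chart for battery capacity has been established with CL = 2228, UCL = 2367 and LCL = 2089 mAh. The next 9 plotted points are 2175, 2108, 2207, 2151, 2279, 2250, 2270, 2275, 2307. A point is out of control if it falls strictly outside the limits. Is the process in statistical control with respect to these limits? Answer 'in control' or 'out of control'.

in control

All 9 points lie within [2089, 2367].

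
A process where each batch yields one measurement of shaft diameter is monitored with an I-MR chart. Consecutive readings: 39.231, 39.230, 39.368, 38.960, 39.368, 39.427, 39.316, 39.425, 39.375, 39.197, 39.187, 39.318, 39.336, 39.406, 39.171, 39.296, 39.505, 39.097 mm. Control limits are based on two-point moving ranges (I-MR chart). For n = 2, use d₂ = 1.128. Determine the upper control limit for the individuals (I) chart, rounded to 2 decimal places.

X̄ = (39.231 + 39.230 + 39.368 + 38.960 + 39.368 + 39.427 + 39.316 + 39.425 + 39.375 + 39.197 + 39.187 + 39.318 + 39.336 + 39.406 + 39.171 + 39.296 + 39.505 + 39.097) / 18 = 39.2896
Moving ranges: 0.001, 0.138, 0.408, 0.408, 0.059, 0.111, 0.109, 0.050, 0.178, 0.010, 0.131, 0.018, 0.070, 0.235, 0.125, 0.209, 0.408; M̄R̄ = 2.6680 / 17 = 0.1569
UCL = X̄ + 3·M̄R̄/d₂ = 39.2896 + 3 × 0.1569 / 1.128 = 39.7070

39.71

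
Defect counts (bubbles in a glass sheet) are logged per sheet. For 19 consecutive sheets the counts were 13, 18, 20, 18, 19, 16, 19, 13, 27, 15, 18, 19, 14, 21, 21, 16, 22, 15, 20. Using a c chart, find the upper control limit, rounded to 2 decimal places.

c̄ = (13 + 18 + 20 + 18 + 19 + 16 + 19 + 13 + 27 + 15 + 18 + 19 + 14 + 21 + 21 + 16 + 22 + 15 + 20) / 19 = 344 / 19 = 18.1053
UCL = c̄ + 3√c̄ = 18.1053 + 3 × √18.1053 = 18.1053 + 3 × 4.2550 = 30.8703

30.87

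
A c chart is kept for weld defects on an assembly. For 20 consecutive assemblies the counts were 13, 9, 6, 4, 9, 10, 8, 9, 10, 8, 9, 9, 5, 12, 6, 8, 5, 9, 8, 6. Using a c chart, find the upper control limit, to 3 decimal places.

16.714

c̄ = (13 + 9 + 6 + 4 + 9 + 10 + 8 + 9 + 10 + 8 + 9 + 9 + 5 + 12 + 6 + 8 + 5 + 9 + 8 + 6) / 20 = 163 / 20 = 8.1500
UCL = c̄ + 3√c̄ = 8.1500 + 3 × √8.1500 = 8.1500 + 3 × 2.8548 = 16.7145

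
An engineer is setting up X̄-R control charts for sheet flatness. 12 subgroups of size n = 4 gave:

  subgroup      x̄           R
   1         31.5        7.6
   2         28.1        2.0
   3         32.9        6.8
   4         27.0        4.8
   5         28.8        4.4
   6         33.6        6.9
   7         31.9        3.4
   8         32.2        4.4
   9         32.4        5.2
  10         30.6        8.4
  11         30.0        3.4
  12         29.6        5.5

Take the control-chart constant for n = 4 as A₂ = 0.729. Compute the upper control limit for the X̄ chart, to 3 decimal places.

34.532

X̄̄ = (31.5 + 28.1 + 32.9 + 27.0 + 28.8 + 33.6 + 31.9 + 32.2 + 32.4 + 30.6 + 30.0 + 29.6) / 12 = 368.6000 / 12 = 30.7167
R̄ = (7.6 + 2.0 + 6.8 + 4.8 + 4.4 + 6.9 + 3.4 + 4.4 + 5.2 + 8.4 + 3.4 + 5.5) / 12 = 62.8000 / 12 = 5.2333
UCL = X̄̄ + A₂·R̄ = 30.7167 + 0.729 × 5.2333 = 34.5318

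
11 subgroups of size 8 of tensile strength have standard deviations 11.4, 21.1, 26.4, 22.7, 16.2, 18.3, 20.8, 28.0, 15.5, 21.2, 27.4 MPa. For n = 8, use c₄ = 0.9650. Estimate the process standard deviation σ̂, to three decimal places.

s̄ = (11.4 + 21.1 + 26.4 + 22.7 + 16.2 + 18.3 + 20.8 + 28.0 + 15.5 + 21.2 + 27.4) / 11 = 20.8182
σ̂ = s̄ / c₄ = 20.8182 / 0.9650 = 21.5732

21.573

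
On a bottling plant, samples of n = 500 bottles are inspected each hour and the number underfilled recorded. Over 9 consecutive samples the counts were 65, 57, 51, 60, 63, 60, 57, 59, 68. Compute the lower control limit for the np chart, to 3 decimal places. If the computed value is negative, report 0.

38.201

p̄ = Σdᵢ / (k·n) = 540 / (9 × 500) = 0.12000
LCL = np̄ − 3·√(np̄(1−p̄)) = 60.0000 − 3 × 7.2664 = 38.2009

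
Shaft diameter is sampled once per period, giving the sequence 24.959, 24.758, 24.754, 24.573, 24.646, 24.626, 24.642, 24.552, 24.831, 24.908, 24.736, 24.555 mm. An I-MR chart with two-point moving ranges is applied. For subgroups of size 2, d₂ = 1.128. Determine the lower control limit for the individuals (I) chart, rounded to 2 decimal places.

24.40

X̄ = (24.959 + 24.758 + 24.754 + 24.573 + 24.646 + 24.626 + 24.642 + 24.552 + 24.831 + 24.908 + 24.736 + 24.555) / 12 = 24.7117
Moving ranges: 0.201, 0.004, 0.181, 0.073, 0.020, 0.016, 0.090, 0.279, 0.077, 0.172, 0.181; M̄R̄ = 1.2940 / 11 = 0.1176
LCL = X̄ − 3·M̄R̄/d₂ = 24.7117 − 3 × 0.1176 / 1.128 = 24.3988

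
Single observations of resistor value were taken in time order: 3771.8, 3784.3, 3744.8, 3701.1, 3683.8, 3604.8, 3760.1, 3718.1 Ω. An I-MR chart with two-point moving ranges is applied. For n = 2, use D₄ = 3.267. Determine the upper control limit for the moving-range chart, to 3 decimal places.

181.692

Moving ranges: 12.5, 39.5, 43.7, 17.3, 79.0, 155.3, 42.0; M̄R̄ = 389.3000 / 7 = 55.6143
UCL_MR = D₄·M̄R̄ = 3.267 × 55.6143 = 181.6919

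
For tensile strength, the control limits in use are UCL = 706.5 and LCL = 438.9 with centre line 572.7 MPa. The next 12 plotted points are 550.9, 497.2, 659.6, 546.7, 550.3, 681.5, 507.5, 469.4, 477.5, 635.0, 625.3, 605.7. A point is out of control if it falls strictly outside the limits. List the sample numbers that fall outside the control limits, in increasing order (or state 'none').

All 12 points lie within [438.9, 706.5].

none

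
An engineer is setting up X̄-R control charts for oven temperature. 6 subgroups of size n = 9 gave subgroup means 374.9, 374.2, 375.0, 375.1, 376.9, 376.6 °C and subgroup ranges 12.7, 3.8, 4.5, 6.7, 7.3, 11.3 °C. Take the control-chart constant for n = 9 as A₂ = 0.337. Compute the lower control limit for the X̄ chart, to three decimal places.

X̄̄ = (374.9 + 374.2 + 375.0 + 375.1 + 376.9 + 376.6) / 6 = 2252.7000 / 6 = 375.4500
R̄ = (12.7 + 3.8 + 4.5 + 6.7 + 7.3 + 11.3) / 6 = 46.3000 / 6 = 7.7167
LCL = X̄̄ − A₂·R̄ = 375.4500 − 0.337 × 7.7167 = 372.8495

372.849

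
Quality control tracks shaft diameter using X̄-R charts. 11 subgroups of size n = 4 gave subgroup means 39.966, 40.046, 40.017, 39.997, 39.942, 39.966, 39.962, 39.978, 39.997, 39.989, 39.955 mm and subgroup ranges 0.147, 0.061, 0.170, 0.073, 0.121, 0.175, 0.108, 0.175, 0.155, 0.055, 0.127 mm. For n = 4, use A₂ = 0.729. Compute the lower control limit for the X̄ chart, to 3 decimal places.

X̄̄ = (39.966 + 40.046 + 40.017 + 39.997 + 39.942 + 39.966 + 39.962 + 39.978 + 39.997 + 39.989 + 39.955) / 11 = 439.8150 / 11 = 39.9832
R̄ = (0.147 + 0.061 + 0.170 + 0.073 + 0.121 + 0.175 + 0.108 + 0.175 + 0.155 + 0.055 + 0.127) / 11 = 1.3670 / 11 = 0.1243
LCL = X̄̄ − A₂·R̄ = 39.9832 − 0.729 × 0.1243 = 39.8926

39.893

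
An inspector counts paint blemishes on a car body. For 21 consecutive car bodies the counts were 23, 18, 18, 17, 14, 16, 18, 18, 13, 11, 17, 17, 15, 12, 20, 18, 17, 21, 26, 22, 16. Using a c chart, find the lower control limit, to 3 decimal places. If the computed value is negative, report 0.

4.935

c̄ = (23 + 18 + 18 + 17 + 14 + 16 + 18 + 18 + 13 + 11 + 17 + 17 + 15 + 12 + 20 + 18 + 17 + 21 + 26 + 22 + 16) / 21 = 367 / 21 = 17.4762
LCL = c̄ − 3√c̄ = 17.4762 − 3 × 4.1805 = 4.9348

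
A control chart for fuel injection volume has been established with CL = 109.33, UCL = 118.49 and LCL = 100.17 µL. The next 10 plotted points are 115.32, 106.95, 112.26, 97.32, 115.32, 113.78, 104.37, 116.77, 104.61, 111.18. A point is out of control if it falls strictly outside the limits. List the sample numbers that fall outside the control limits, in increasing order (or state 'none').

4

Compare each point to [100.17, 118.49]: sample 4 = 97.32 < LCL.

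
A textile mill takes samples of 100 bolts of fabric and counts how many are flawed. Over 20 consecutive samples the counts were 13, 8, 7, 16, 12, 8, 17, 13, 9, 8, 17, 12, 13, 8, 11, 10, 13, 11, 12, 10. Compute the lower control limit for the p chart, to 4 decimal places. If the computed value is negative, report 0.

0.0187

p̄ = Σdᵢ / (k·n) = 228 / (20 × 100) = 0.11400
LCL = p̄ − 3·√(p̄(1−p̄)/n) = 0.11400 − 3 × 0.03178 = 0.01866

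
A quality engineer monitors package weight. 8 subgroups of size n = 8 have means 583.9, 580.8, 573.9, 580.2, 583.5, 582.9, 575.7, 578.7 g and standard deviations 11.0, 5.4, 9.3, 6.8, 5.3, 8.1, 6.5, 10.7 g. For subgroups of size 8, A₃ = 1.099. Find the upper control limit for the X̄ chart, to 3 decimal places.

X̄̄ = (583.9 + 580.8 + 573.9 + 580.2 + 583.5 + 582.9 + 575.7 + 578.7) / 8 = 579.9500
s̄ = (11.0 + 5.4 + 9.3 + 6.8 + 5.3 + 8.1 + 6.5 + 10.7) / 8 = 7.8875
UCL = X̄̄ + A₃·s̄ = 579.9500 + 1.099 × 7.8875 = 588.6184

588.618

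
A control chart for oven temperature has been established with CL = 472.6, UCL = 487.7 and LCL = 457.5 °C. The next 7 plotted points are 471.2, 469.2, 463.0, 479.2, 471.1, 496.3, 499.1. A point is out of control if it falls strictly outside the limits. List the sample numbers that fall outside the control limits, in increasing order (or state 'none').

Compare each point to [457.5, 487.7]: sample 6 = 496.3 > UCL; sample 7 = 499.1 > UCL.

6, 7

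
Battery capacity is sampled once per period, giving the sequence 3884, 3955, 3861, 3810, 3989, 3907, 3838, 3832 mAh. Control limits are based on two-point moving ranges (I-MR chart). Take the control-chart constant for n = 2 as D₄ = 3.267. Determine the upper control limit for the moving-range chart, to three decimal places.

Moving ranges: 71, 94, 51, 179, 82, 69, 6; M̄R̄ = 552.0000 / 7 = 78.8571
UCL_MR = D₄·M̄R̄ = 3.267 × 78.8571 = 257.6263

257.626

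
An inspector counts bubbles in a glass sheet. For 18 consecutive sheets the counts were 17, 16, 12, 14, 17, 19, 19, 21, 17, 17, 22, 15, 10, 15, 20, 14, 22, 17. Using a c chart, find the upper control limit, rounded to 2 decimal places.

29.22

c̄ = (17 + 16 + 12 + 14 + 17 + 19 + 19 + 21 + 17 + 17 + 22 + 15 + 10 + 15 + 20 + 14 + 22 + 17) / 18 = 304 / 18 = 16.8889
UCL = c̄ + 3√c̄ = 16.8889 + 3 × √16.8889 = 16.8889 + 3 × 4.1096 = 29.2177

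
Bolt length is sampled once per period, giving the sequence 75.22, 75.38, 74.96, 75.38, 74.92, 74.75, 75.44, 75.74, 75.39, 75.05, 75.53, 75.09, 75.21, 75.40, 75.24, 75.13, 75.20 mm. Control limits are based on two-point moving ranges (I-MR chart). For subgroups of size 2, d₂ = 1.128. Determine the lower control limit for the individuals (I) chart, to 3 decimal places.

74.426

X̄ = (75.22 + 75.38 + 74.96 + 75.38 + 74.92 + 74.75 + 75.44 + 75.74 + 75.39 + 75.05 + 75.53 + 75.09 + 75.21 + 75.40 + 75.24 + 75.13 + 75.20) / 17 = 75.2371
Moving ranges: 0.16, 0.42, 0.42, 0.46, 0.17, 0.69, 0.30, 0.35, 0.34, 0.48, 0.44, 0.12, 0.19, 0.16, 0.11, 0.07; M̄R̄ = 4.8800 / 16 = 0.3050
LCL = X̄ − 3·M̄R̄/d₂ = 75.2371 − 3 × 0.3050 / 1.128 = 74.4259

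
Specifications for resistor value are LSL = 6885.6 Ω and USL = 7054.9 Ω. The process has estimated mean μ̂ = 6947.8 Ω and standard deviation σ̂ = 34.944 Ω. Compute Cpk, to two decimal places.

0.59

Cpu = (USL − μ̂) / (3σ̂) = (7054.9 − 6947.8) / (3 × 34.944) = 1.0216; Cpl = (μ̂ − LSL) / (3σ̂) = (6947.8 − 6885.6) / (3 × 34.944) = 0.5933; Cpk = min(Cpu, Cpl) = 0.5933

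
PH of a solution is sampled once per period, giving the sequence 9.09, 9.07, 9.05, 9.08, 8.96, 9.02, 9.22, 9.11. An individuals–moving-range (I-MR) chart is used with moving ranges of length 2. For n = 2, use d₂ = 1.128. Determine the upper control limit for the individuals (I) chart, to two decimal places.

9.29

X̄ = (9.09 + 9.07 + 9.05 + 9.08 + 8.96 + 9.02 + 9.22 + 9.11) / 8 = 9.0750
Moving ranges: 0.02, 0.02, 0.03, 0.12, 0.06, 0.20, 0.11; M̄R̄ = 0.5600 / 7 = 0.0800
UCL = X̄ + 3·M̄R̄/d₂ = 9.0750 + 3 × 0.0800 / 1.128 = 9.2878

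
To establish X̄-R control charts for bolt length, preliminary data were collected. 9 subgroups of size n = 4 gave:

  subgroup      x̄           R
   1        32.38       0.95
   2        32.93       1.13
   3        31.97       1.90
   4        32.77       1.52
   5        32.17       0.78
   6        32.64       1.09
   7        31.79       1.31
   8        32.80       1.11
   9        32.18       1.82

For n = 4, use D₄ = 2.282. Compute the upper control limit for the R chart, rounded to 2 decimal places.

2.94

R̄ = (0.95 + 1.13 + 1.90 + 1.52 + 0.78 + 1.09 + 1.31 + 1.11 + 1.82) / 9 = 11.6100 / 9 = 1.2900
UCL_R = D₄·R̄ = 2.282 × 1.2900 = 2.9438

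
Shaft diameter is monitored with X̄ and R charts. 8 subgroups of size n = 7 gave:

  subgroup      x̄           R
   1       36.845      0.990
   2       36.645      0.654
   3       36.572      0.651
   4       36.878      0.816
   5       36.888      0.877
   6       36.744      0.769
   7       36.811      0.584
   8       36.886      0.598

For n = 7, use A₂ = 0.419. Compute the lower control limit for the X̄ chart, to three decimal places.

X̄̄ = (36.845 + 36.645 + 36.572 + 36.878 + 36.888 + 36.744 + 36.811 + 36.886) / 8 = 294.2690 / 8 = 36.7836
R̄ = (0.990 + 0.654 + 0.651 + 0.816 + 0.877 + 0.769 + 0.584 + 0.598) / 8 = 5.9390 / 8 = 0.7424
LCL = X̄̄ − A₂·R̄ = 36.7836 − 0.419 × 0.7424 = 36.4726

36.473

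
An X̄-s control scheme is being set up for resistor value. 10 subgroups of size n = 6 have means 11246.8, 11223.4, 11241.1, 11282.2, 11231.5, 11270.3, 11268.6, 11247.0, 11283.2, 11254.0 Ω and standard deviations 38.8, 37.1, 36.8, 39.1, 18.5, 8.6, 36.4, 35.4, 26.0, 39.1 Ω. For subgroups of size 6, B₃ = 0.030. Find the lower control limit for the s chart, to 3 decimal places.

s̄ = (38.8 + 37.1 + 36.8 + 39.1 + 18.5 + 8.6 + 36.4 + 35.4 + 26.0 + 39.1) / 10 = 31.5800
LCL_s = B₃·s̄ = 0.030 × 31.5800 = 0.9474

0.947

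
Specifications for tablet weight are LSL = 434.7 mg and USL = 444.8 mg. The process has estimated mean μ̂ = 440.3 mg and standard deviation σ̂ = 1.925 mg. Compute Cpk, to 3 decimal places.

Cpu = (USL − μ̂) / (3σ̂) = (444.8 − 440.3) / (3 × 1.925) = 0.7792; Cpl = (μ̂ − LSL) / (3σ̂) = (440.3 − 434.7) / (3 × 1.925) = 0.9697; Cpk = min(Cpu, Cpl) = 0.7792

0.779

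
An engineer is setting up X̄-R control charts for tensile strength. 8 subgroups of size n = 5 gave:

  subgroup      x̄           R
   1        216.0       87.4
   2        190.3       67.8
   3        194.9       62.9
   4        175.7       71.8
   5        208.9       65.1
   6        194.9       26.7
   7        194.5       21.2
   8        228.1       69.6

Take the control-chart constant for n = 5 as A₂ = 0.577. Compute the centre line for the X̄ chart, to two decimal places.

200.41

X̄̄ = (216.0 + 190.3 + 194.9 + 175.7 + 208.9 + 194.9 + 194.5 + 228.1) / 8 = 1603.3000 / 8 = 200.4125
CL = X̄̄ = 200.4125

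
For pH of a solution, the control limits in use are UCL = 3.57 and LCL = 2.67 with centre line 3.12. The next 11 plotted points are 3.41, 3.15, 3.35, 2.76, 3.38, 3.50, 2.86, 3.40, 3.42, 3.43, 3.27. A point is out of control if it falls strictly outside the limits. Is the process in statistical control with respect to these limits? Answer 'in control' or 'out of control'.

in control

All 11 points lie within [2.67, 3.57].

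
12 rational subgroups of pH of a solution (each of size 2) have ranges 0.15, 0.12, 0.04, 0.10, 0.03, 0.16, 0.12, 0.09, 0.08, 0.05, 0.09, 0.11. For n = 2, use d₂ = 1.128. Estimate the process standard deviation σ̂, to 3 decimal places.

R̄ = (0.15 + 0.12 + 0.04 + 0.10 + 0.03 + 0.16 + 0.12 + 0.09 + 0.08 + 0.05 + 0.09 + 0.11) / 12 = 0.0950
σ̂ = R̄ / d₂ = 0.0950 / 1.128 = 0.0842

0.084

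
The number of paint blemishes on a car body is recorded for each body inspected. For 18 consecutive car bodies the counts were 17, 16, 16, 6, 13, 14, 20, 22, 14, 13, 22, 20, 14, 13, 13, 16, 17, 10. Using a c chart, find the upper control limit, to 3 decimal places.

27.081

c̄ = (17 + 16 + 16 + 6 + 13 + 14 + 20 + 22 + 14 + 13 + 22 + 20 + 14 + 13 + 13 + 16 + 17 + 10) / 18 = 276 / 18 = 15.3333
UCL = c̄ + 3√c̄ = 15.3333 + 3 × √15.3333 = 15.3333 + 3 × 3.9158 = 27.0807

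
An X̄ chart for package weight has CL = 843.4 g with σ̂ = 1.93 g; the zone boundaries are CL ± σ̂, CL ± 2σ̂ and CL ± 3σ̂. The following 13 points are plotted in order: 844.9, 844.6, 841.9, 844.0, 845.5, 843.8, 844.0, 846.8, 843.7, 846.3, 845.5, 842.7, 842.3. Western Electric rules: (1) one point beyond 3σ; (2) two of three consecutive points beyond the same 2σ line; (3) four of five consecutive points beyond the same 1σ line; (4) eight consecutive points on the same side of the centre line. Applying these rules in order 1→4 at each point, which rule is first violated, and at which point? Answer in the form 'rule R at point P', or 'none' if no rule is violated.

rule 4 at point 11

Zone of each point (C = within 1σ̂, B = 1σ̂–2σ̂, A = 2σ̂–3σ̂, * = beyond 3σ̂; sign = side of CL): 1:+C, 2:+C, 3:-C, 4:+C, 5:+B, 6:+C, 7:+C, 8:+B, 9:+C, 10:+B, 11:+B, 12:-C, 13:-C
Rule 4 (eight consecutive points on the same side of the centre line) is satisfied at point 11.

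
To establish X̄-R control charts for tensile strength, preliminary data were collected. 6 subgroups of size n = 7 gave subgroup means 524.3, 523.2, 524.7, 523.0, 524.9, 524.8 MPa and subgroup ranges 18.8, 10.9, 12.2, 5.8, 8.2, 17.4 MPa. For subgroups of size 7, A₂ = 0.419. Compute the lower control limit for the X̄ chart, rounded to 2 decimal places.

X̄̄ = (524.3 + 523.2 + 524.7 + 523.0 + 524.9 + 524.8) / 6 = 3144.9000 / 6 = 524.1500
R̄ = (18.8 + 10.9 + 12.2 + 5.8 + 8.2 + 17.4) / 6 = 73.3000 / 6 = 12.2167
LCL = X̄̄ − A₂·R̄ = 524.1500 − 0.419 × 12.2167 = 519.0312

519.03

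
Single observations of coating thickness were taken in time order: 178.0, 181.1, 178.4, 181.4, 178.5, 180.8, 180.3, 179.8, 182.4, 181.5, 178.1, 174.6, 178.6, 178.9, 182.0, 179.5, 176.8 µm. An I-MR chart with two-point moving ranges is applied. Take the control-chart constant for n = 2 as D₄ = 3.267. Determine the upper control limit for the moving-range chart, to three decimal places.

Moving ranges: 3.1, 2.7, 3.0, 2.9, 2.3, 0.5, 0.5, 2.6, 0.9, 3.4, 3.5, 4.0, 0.3, 3.1, 2.5, 2.7; M̄R̄ = 38.0000 / 16 = 2.3750
UCL_MR = D₄·M̄R̄ = 3.267 × 2.3750 = 7.7591

7.759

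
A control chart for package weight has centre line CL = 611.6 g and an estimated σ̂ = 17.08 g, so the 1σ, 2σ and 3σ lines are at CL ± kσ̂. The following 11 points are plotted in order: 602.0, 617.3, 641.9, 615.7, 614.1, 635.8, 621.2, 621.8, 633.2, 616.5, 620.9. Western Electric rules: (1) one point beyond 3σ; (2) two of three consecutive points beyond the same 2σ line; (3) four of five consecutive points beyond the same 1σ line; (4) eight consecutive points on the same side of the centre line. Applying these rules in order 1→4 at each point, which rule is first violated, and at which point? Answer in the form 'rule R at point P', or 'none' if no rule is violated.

Zone of each point (C = within 1σ̂, B = 1σ̂–2σ̂, A = 2σ̂–3σ̂, * = beyond 3σ̂; sign = side of CL): 1:-C, 2:+C, 3:+B, 4:+C, 5:+C, 6:+B, 7:+C, 8:+C, 9:+B, 10:+C, 11:+C
Rule 4 (eight consecutive points on the same side of the centre line) is satisfied at point 9.

rule 4 at point 9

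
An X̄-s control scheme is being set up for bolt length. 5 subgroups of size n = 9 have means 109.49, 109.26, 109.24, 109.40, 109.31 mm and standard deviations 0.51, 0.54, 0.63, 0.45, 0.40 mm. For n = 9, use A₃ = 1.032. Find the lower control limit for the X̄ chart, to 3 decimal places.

X̄̄ = (109.49 + 109.26 + 109.24 + 109.40 + 109.31) / 5 = 109.3400
s̄ = (0.51 + 0.54 + 0.63 + 0.45 + 0.40) / 5 = 0.5060
LCL = X̄̄ − A₃·s̄ = 109.3400 − 1.032 × 0.5060 = 108.8178

108.818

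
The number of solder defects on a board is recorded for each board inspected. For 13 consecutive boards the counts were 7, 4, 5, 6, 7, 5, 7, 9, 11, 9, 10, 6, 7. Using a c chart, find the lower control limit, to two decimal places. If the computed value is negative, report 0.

0.00

c̄ = (7 + 4 + 5 + 6 + 7 + 5 + 7 + 9 + 11 + 9 + 10 + 6 + 7) / 13 = 93 / 13 = 7.1538
LCL = c̄ − 3√c̄ = 7.1538 − 3 × 2.6747 = -0.8702 → 0 (cannot be negative)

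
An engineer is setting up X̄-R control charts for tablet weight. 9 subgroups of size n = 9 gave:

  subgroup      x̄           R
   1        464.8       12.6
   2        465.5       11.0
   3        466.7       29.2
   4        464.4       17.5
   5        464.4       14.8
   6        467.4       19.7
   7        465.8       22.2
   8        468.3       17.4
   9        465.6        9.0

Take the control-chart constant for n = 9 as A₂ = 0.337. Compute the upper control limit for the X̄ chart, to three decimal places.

X̄̄ = (464.8 + 465.5 + 466.7 + 464.4 + 464.4 + 467.4 + 465.8 + 468.3 + 465.6) / 9 = 4192.9000 / 9 = 465.8778
R̄ = (12.6 + 11.0 + 29.2 + 17.5 + 14.8 + 19.7 + 22.2 + 17.4 + 9.0) / 9 = 153.4000 / 9 = 17.0444
UCL = X̄̄ + A₂·R̄ = 465.8778 + 0.337 × 17.0444 = 471.6218

471.622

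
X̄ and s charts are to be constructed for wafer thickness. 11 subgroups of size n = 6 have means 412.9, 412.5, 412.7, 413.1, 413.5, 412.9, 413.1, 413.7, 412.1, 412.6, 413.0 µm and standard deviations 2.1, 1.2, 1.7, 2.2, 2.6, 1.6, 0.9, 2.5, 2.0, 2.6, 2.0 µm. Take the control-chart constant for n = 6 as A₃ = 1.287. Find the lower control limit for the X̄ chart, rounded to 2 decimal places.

410.41

X̄̄ = (412.9 + 412.5 + 412.7 + 413.1 + 413.5 + 412.9 + 413.1 + 413.7 + 412.1 + 412.6 + 413.0) / 11 = 412.9182
s̄ = (2.1 + 1.2 + 1.7 + 2.2 + 2.6 + 1.6 + 0.9 + 2.5 + 2.0 + 2.6 + 2.0) / 11 = 1.9455
LCL = X̄̄ − A₃·s̄ = 412.9182 − 1.287 × 1.9455 = 410.4144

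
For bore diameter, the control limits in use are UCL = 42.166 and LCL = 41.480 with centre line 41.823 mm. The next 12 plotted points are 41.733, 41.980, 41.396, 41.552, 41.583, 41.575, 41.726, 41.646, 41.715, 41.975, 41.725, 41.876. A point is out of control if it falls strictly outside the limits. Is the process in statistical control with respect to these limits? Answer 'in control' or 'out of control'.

Compare each point to [41.480, 42.166]: sample 3 = 41.396 < LCL.

out of control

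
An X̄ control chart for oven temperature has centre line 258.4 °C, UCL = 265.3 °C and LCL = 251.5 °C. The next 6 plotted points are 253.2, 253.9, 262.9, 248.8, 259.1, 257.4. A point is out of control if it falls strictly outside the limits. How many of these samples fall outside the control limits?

Compare each point to [251.5, 265.3]: sample 4 = 248.8 < LCL.

1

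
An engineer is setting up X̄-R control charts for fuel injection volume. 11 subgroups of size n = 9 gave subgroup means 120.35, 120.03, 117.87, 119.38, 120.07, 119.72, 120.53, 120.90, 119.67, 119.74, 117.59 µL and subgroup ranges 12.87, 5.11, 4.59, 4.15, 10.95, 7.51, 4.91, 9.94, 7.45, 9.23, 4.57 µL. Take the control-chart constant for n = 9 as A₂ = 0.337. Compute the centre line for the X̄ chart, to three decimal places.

X̄̄ = (120.35 + 120.03 + 117.87 + 119.38 + 120.07 + 119.72 + 120.53 + 120.90 + 119.67 + 119.74 + 117.59) / 11 = 1315.8500 / 11 = 119.6227
CL = X̄̄ = 119.6227

119.623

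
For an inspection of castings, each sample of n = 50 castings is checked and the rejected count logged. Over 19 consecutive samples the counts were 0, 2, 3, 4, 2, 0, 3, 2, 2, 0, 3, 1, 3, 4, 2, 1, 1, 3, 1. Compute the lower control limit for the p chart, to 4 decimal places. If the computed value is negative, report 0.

0.0000

p̄ = Σdᵢ / (k·n) = 37 / (19 × 50) = 0.03895
LCL = p̄ − 3·√(p̄(1−p̄)/n) = 0.03895 − 3 × 0.02736 = -0.04313 → 0 (negative, so LCL = 0)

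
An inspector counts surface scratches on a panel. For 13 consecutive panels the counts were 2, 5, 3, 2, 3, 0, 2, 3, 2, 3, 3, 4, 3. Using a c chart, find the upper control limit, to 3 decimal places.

7.615

c̄ = (2 + 5 + 3 + 2 + 3 + 0 + 2 + 3 + 2 + 3 + 3 + 4 + 3) / 13 = 35 / 13 = 2.6923
UCL = c̄ + 3√c̄ = 2.6923 + 3 × √2.6923 = 2.6923 + 3 × 1.6408 = 7.6148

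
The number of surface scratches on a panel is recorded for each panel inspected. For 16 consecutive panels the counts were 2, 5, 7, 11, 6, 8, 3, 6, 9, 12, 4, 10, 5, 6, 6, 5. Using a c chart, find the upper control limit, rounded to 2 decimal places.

14.25

c̄ = (2 + 5 + 7 + 11 + 6 + 8 + 3 + 6 + 9 + 12 + 4 + 10 + 5 + 6 + 6 + 5) / 16 = 105 / 16 = 6.5625
UCL = c̄ + 3√c̄ = 6.5625 + 3 × √6.5625 = 6.5625 + 3 × 2.5617 = 14.2477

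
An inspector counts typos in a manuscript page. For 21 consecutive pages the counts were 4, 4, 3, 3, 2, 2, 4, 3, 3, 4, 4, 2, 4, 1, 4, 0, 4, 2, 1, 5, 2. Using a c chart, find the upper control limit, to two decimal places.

c̄ = (4 + 4 + 3 + 3 + 2 + 2 + 4 + 3 + 3 + 4 + 4 + 2 + 4 + 1 + 4 + 0 + 4 + 2 + 1 + 5 + 2) / 21 = 61 / 21 = 2.9048
UCL = c̄ + 3√c̄ = 2.9048 + 3 × √2.9048 = 2.9048 + 3 × 1.7043 = 8.0178

8.02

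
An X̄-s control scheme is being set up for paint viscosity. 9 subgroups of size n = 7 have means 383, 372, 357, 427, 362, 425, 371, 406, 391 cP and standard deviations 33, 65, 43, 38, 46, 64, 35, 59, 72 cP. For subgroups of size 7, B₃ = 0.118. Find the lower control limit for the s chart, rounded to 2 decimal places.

5.97

s̄ = (33 + 65 + 43 + 38 + 46 + 64 + 35 + 59 + 72) / 9 = 50.5556
LCL_s = B₃·s̄ = 0.118 × 50.5556 = 5.9656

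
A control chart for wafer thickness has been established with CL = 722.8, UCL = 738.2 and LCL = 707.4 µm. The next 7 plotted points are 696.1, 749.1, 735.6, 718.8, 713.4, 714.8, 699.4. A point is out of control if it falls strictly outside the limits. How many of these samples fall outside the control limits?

Compare each point to [707.4, 738.2]: sample 1 = 696.1 < LCL; sample 2 = 749.1 > UCL; sample 7 = 699.4 < LCL.

3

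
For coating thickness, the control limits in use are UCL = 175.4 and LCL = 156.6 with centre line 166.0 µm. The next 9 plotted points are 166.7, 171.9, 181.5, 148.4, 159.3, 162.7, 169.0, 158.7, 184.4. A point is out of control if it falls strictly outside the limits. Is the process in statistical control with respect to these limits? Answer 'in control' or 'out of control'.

out of control

Compare each point to [156.6, 175.4]: sample 3 = 181.5 > UCL; sample 4 = 148.4 < LCL; sample 9 = 184.4 > UCL.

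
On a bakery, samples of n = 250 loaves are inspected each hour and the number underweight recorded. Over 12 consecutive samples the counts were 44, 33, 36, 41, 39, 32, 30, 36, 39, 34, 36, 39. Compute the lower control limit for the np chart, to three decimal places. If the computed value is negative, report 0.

p̄ = Σdᵢ / (k·n) = 439 / (12 × 250) = 0.14633
LCL = np̄ − 3·√(np̄(1−p̄)) = 36.5833 − 3 × 5.5884 = 19.8182

19.818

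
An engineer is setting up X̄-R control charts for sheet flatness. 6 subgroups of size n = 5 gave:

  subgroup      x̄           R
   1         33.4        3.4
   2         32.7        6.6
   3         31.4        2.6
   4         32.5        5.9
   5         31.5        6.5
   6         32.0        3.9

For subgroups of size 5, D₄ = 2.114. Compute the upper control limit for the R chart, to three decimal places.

R̄ = (3.4 + 6.6 + 2.6 + 5.9 + 6.5 + 3.9) / 6 = 28.9000 / 6 = 4.8167
UCL_R = D₄·R̄ = 2.114 × 4.8167 = 10.1824

10.182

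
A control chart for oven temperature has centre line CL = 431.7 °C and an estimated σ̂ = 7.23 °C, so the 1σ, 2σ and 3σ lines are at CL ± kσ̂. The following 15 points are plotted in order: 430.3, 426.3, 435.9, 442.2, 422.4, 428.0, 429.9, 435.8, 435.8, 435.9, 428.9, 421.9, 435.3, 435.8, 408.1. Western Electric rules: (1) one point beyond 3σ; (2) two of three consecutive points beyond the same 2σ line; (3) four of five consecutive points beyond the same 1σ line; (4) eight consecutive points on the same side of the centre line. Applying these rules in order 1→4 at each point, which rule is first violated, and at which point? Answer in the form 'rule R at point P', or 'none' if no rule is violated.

Zone of each point (C = within 1σ̂, B = 1σ̂–2σ̂, A = 2σ̂–3σ̂, * = beyond 3σ̂; sign = side of CL): 1:-C, 2:-C, 3:+C, 4:+B, 5:-B, 6:-C, 7:-C, 8:+C, 9:+C, 10:+C, 11:-C, 12:-B, 13:+C, 14:+C, 15:-*
Rule 1 (one point beyond the 3σ limits) is satisfied at point 15.

rule 1 at point 15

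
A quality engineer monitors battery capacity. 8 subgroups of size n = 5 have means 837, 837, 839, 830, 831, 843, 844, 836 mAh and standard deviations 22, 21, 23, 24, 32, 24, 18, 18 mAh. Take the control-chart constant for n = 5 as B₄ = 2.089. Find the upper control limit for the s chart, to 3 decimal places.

47.525

s̄ = (22 + 21 + 23 + 24 + 32 + 24 + 18 + 18) / 8 = 22.7500
UCL_s = B₄·s̄ = 2.089 × 22.7500 = 47.5247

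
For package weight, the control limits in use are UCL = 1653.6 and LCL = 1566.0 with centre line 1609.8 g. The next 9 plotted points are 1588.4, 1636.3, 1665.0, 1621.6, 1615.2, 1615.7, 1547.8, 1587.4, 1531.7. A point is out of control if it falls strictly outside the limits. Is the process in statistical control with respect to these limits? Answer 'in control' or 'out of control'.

out of control

Compare each point to [1566.0, 1653.6]: sample 3 = 1665.0 > UCL; sample 7 = 1547.8 < LCL; sample 9 = 1531.7 < LCL.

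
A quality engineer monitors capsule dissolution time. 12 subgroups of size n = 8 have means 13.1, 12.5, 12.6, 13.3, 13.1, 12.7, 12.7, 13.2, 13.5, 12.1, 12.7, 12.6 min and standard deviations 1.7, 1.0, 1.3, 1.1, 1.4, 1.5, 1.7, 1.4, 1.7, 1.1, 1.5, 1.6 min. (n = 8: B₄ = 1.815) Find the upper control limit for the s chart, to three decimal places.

2.571

s̄ = (1.7 + 1.0 + 1.3 + 1.1 + 1.4 + 1.5 + 1.7 + 1.4 + 1.7 + 1.1 + 1.5 + 1.6) / 12 = 1.4167
UCL_s = B₄·s̄ = 1.815 × 1.4167 = 2.5713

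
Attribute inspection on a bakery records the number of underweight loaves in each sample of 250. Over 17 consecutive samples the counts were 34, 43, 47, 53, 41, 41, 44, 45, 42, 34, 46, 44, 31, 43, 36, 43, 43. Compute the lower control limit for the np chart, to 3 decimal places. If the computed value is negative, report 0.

p̄ = Σdᵢ / (k·n) = 710 / (17 × 250) = 0.16706
LCL = np̄ − 3·√(np̄(1−p̄)) = 41.7647 − 3 × 5.8981 = 24.0704

24.070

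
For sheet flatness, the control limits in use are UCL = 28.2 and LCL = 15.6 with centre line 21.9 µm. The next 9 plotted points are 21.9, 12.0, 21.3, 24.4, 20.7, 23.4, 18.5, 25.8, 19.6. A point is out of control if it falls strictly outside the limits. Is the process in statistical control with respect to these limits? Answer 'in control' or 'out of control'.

out of control

Compare each point to [15.6, 28.2]: sample 2 = 12.0 < LCL.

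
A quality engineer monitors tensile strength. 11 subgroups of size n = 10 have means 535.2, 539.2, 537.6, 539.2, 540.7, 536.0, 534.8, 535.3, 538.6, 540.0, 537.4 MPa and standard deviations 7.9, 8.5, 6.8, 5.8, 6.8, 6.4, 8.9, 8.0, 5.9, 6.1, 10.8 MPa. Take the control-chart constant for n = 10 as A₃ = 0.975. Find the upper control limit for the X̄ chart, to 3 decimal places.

544.896

X̄̄ = (535.2 + 539.2 + 537.6 + 539.2 + 540.7 + 536.0 + 534.8 + 535.3 + 538.6 + 540.0 + 537.4) / 11 = 537.6364
s̄ = (7.9 + 8.5 + 6.8 + 5.8 + 6.8 + 6.4 + 8.9 + 8.0 + 5.9 + 6.1 + 10.8) / 11 = 7.4455
UCL = X̄̄ + A₃·s̄ = 537.6364 + 0.975 × 7.4455 = 544.8957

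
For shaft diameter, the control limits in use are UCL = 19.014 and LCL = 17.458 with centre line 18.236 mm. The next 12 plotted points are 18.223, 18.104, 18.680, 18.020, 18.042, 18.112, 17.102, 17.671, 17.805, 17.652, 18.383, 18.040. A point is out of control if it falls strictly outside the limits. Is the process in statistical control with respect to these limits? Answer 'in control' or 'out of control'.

out of control

Compare each point to [17.458, 19.014]: sample 7 = 17.102 < LCL.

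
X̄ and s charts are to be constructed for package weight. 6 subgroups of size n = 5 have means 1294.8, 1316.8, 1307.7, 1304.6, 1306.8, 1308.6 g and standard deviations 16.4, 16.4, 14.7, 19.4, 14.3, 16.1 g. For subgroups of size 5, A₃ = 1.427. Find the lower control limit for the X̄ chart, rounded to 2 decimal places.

X̄̄ = (1294.8 + 1316.8 + 1307.7 + 1304.6 + 1306.8 + 1308.6) / 6 = 1306.5500
s̄ = (16.4 + 16.4 + 14.7 + 19.4 + 14.3 + 16.1) / 6 = 16.2167
LCL = X̄̄ − A₃·s̄ = 1306.5500 − 1.427 × 16.2167 = 1283.4088

1283.41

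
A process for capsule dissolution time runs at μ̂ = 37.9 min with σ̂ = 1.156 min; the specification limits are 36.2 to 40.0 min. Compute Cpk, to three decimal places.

Cpu = (USL − μ̂) / (3σ̂) = (40.0 − 37.9) / (3 × 1.156) = 0.6055; Cpl = (μ̂ − LSL) / (3σ̂) = (37.9 − 36.2) / (3 × 1.156) = 0.4902; Cpk = min(Cpu, Cpl) = 0.4902

0.490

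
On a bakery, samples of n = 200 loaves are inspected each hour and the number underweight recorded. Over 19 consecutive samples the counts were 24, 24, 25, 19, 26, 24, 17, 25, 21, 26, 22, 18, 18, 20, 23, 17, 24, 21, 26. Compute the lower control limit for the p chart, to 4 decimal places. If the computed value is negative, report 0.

p̄ = Σdᵢ / (k·n) = 420 / (19 × 200) = 0.11053
LCL = p̄ − 3·√(p̄(1−p̄)/n) = 0.11053 − 3 × 0.02217 = 0.04401

0.0440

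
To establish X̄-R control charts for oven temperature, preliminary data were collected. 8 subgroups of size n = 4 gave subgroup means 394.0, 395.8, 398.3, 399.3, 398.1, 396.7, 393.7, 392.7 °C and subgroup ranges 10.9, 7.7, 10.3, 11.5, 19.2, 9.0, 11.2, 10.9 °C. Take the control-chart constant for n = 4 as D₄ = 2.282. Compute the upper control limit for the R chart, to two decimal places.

R̄ = (10.9 + 7.7 + 10.3 + 11.5 + 19.2 + 9.0 + 11.2 + 10.9) / 8 = 90.7000 / 8 = 11.3375
UCL_R = D₄·R̄ = 2.282 × 11.3375 = 25.8722

25.87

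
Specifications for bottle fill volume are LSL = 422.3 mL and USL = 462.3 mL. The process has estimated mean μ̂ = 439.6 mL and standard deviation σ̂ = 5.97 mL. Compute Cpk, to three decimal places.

0.966

Cpu = (USL − μ̂) / (3σ̂) = (462.3 − 439.6) / (3 × 5.97) = 1.2674; Cpl = (μ̂ − LSL) / (3σ̂) = (439.6 − 422.3) / (3 × 5.97) = 0.9659; Cpk = min(Cpu, Cpl) = 0.9659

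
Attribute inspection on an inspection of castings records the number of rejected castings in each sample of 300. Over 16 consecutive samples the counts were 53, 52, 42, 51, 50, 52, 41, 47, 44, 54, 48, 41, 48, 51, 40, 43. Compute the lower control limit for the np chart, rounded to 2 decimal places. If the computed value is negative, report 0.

p̄ = Σdᵢ / (k·n) = 757 / (16 × 300) = 0.15771
LCL = np̄ − 3·√(np̄(1−p̄)) = 47.3125 − 3 × 6.3128 = 28.3742

28.37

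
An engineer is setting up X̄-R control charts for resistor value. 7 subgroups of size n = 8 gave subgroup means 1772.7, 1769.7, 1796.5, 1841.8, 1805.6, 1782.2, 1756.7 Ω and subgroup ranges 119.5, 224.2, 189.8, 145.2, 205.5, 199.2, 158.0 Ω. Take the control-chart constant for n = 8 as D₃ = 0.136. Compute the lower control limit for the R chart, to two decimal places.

R̄ = (119.5 + 224.2 + 189.8 + 145.2 + 205.5 + 199.2 + 158.0) / 7 = 1241.4000 / 7 = 177.3429
LCL_R = D₃·R̄ = 0.136 × 177.3429 = 24.1186

24.12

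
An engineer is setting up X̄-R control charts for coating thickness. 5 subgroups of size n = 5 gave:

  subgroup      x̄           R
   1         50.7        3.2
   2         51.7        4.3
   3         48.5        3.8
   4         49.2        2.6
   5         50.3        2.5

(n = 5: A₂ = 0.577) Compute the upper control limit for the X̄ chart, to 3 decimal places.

51.973

X̄̄ = (50.7 + 51.7 + 48.5 + 49.2 + 50.3) / 5 = 250.4000 / 5 = 50.0800
R̄ = (3.2 + 4.3 + 3.8 + 2.6 + 2.5) / 5 = 16.4000 / 5 = 3.2800
UCL = X̄̄ + A₂·R̄ = 50.0800 + 0.577 × 3.2800 = 51.9726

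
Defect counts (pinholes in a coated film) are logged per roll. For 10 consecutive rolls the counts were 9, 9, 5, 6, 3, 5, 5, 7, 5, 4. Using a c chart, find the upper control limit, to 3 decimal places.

13.025

c̄ = (9 + 9 + 5 + 6 + 3 + 5 + 5 + 7 + 5 + 4) / 10 = 58 / 10 = 5.8000
UCL = c̄ + 3√c̄ = 5.8000 + 3 × √5.8000 = 5.8000 + 3 × 2.4083 = 13.0250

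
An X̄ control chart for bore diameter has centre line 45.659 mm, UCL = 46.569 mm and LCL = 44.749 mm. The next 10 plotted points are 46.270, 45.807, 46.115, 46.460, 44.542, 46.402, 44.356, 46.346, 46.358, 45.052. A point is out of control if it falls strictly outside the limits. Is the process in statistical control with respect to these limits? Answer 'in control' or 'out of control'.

out of control

Compare each point to [44.749, 46.569]: sample 5 = 44.542 < LCL; sample 7 = 44.356 < LCL.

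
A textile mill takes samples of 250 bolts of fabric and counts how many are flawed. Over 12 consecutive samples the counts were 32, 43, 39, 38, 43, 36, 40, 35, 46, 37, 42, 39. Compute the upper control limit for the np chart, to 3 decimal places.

56.408

p̄ = Σdᵢ / (k·n) = 470 / (12 × 250) = 0.15667
UCL = np̄ + 3·√(np̄(1−p̄)) = 39.1667 + 3 × √(39.1667×0.84333) = 39.1667 + 3 × 5.7472 = 56.4083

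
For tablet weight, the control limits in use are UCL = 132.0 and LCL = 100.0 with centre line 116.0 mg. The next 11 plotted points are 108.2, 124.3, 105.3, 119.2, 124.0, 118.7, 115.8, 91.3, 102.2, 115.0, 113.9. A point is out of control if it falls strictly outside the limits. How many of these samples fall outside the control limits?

1

Compare each point to [100.0, 132.0]: sample 8 = 91.3 < LCL.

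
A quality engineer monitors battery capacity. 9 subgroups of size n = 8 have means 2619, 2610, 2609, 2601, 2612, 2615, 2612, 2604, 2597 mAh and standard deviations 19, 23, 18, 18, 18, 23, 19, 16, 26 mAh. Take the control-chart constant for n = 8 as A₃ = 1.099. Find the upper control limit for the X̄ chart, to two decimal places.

2630.76

X̄̄ = (2619 + 2610 + 2609 + 2601 + 2612 + 2615 + 2612 + 2604 + 2597) / 9 = 2608.7778
s̄ = (19 + 23 + 18 + 18 + 18 + 23 + 19 + 16 + 26) / 9 = 20.0000
UCL = X̄̄ + A₃·s̄ = 2608.7778 + 1.099 × 20.0000 = 2630.7578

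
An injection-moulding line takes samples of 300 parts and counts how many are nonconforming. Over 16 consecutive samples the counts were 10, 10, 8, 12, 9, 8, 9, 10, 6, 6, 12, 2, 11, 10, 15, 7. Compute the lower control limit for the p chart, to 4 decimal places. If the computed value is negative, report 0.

0.0006

p̄ = Σdᵢ / (k·n) = 145 / (16 × 300) = 0.03021
LCL = p̄ − 3·√(p̄(1−p̄)/n) = 0.03021 − 3 × 0.00988 = 0.00056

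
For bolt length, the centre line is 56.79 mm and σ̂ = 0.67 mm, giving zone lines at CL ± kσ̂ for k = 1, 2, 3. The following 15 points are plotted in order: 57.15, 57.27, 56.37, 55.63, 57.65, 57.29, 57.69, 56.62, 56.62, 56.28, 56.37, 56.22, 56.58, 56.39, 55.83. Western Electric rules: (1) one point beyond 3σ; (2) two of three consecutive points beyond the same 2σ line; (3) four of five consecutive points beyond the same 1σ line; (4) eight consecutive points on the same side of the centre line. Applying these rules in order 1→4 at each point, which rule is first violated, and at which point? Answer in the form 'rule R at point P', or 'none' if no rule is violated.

Zone of each point (C = within 1σ̂, B = 1σ̂–2σ̂, A = 2σ̂–3σ̂, * = beyond 3σ̂; sign = side of CL): 1:+C, 2:+C, 3:-C, 4:-B, 5:+B, 6:+C, 7:+B, 8:-C, 9:-C, 10:-C, 11:-C, 12:-C, 13:-C, 14:-C, 15:-B
Rule 4 (eight consecutive points on the same side of the centre line) is satisfied at point 15.

rule 4 at point 15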